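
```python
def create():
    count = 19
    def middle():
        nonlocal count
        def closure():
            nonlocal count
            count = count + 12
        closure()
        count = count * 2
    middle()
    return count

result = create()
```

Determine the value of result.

Step 1: count = 19.
Step 2: closure() adds 12: count = 19 + 12 = 31.
Step 3: middle() doubles: count = 31 * 2 = 62.
Step 4: result = 62

The answer is 62.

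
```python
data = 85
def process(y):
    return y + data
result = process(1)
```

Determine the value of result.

Step 1: data = 85 is defined globally.
Step 2: process(1) uses parameter y = 1 and looks up data from global scope = 85.
Step 3: result = 1 + 85 = 86

The answer is 86.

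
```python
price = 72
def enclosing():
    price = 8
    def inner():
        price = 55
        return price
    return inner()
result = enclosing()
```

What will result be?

Step 1: Three scopes define price: global (72), enclosing (8), inner (55).
Step 2: inner() has its own local price = 55, which shadows both enclosing and global.
Step 3: result = 55 (local wins in LEGB)

The answer is 55.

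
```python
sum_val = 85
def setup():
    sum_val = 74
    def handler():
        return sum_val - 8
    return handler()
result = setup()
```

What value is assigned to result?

Step 1: setup() shadows global sum_val with sum_val = 74.
Step 2: handler() finds sum_val = 74 in enclosing scope, computes 74 - 8 = 66.
Step 3: result = 66

The answer is 66.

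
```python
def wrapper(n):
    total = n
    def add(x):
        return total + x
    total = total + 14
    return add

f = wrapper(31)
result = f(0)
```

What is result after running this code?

Step 1: wrapper(31) sets total = 31, then total = 31 + 14 = 45.
Step 2: Closures capture by reference, so add sees total = 45.
Step 3: f(0) returns 45 + 0 = 45

The answer is 45.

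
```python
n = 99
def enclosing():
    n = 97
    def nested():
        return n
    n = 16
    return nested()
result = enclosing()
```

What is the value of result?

Step 1: enclosing() sets n = 97, then later n = 16.
Step 2: nested() is called after n is reassigned to 16. Closures capture variables by reference, not by value.
Step 3: result = 16

The answer is 16.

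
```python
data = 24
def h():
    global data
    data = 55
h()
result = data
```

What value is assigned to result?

Step 1: data = 24 globally.
Step 2: h() declares global data and sets it to 55.
Step 3: After h(), global data = 55. result = 55

The answer is 55.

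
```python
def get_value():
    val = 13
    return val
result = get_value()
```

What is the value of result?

Step 1: get_value() defines val = 13 in its local scope.
Step 2: return val finds the local variable val = 13.
Step 3: result = 13

The answer is 13.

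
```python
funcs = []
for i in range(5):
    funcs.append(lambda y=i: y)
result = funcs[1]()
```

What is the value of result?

Step 1: Default argument y=i captures i's value at each iteration.
Step 2: funcs[1] captured y = 1 when i was 1.
Step 3: result = 1

The answer is 1.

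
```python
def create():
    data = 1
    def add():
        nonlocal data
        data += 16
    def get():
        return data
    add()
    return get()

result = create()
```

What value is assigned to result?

Step 1: data = 1. add() modifies it via nonlocal, get() reads it.
Step 2: add() makes data = 1 + 16 = 17.
Step 3: get() returns 17. result = 17

The answer is 17.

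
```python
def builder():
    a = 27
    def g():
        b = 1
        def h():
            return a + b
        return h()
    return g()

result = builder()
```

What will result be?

Step 1: builder() defines a = 27. g() defines b = 1.
Step 2: h() accesses both from enclosing scopes: a = 27, b = 1.
Step 3: result = 27 + 1 = 28

The answer is 28.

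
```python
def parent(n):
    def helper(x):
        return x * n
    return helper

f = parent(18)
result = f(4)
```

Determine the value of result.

Step 1: parent(18) creates a closure capturing n = 18.
Step 2: f(4) computes 4 * 18 = 72.
Step 3: result = 72

The answer is 72.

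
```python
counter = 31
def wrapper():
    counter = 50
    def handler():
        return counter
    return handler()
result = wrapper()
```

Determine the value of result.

Step 1: counter = 31 globally, but wrapper() defines counter = 50 locally.
Step 2: handler() looks up counter. Not in local scope, so checks enclosing scope (wrapper) and finds counter = 50.
Step 3: result = 50

The answer is 50.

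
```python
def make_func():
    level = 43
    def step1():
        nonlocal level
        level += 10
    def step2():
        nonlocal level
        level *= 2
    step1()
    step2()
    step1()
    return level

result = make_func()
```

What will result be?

Step 1: level = 43.
Step 2: step1(): level = 43 + 10 = 53.
Step 3: step2(): level = 53 * 2 = 106.
Step 4: step1(): level = 106 + 10 = 116. result = 116

The answer is 116.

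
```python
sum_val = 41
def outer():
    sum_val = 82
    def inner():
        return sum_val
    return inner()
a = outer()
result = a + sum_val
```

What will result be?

Step 1: outer() has local sum_val = 82. inner() reads from enclosing.
Step 2: outer() returns 82. Global sum_val = 41 unchanged.
Step 3: result = 82 + 41 = 123

The answer is 123.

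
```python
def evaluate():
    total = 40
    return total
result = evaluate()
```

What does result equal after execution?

Step 1: evaluate() defines total = 40 in its local scope.
Step 2: return total finds the local variable total = 40.
Step 3: result = 40

The answer is 40.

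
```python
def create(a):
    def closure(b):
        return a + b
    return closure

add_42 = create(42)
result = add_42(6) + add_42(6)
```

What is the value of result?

Step 1: add_42 captures a = 42.
Step 2: add_42(6) = 42 + 6 = 48, called twice.
Step 3: result = 48 + 48 = 96

The answer is 96.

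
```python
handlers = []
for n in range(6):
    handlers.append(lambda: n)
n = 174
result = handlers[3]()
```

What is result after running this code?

Step 1: Lambdas capture the variable n by reference, not by value.
Step 2: After the loop, n is reassigned to 174.
Step 3: handlers[3]() looks up the current n = 174. result = 174

The answer is 174.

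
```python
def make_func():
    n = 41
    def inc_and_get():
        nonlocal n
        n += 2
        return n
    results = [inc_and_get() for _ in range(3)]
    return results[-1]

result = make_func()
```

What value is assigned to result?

Step 1: n = 41.
Step 2: Three calls to inc_and_get(), each adding 2.
Step 3: Last value = 41 + 2 * 3 = 47

The answer is 47.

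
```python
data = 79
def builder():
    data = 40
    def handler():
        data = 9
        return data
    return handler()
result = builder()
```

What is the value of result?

Step 1: Three scopes define data: global (79), builder (40), handler (9).
Step 2: handler() has its own local data = 9, which shadows both enclosing and global.
Step 3: result = 9 (local wins in LEGB)

The answer is 9.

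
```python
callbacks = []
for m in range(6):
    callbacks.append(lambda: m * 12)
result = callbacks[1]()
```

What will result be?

Step 1: All lambdas reference the same variable m (late binding).
Step 2: After the loop, m = 5. Every lambda returns m * 12.
Step 3: callbacks[1]() = 5 * 12 = 60

The answer is 60.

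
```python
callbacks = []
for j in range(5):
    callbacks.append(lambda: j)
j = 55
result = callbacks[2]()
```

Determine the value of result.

Step 1: Lambdas capture the variable j by reference, not by value.
Step 2: After the loop, j is reassigned to 55.
Step 3: callbacks[2]() looks up the current j = 55. result = 55

The answer is 55.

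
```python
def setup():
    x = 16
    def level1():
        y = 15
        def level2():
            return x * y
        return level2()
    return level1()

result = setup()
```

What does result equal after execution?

Step 1: x = 16 in setup. y = 15 in level1.
Step 2: level2() reads x = 16 and y = 15 from enclosing scopes.
Step 3: result = 16 * 15 = 240

The answer is 240.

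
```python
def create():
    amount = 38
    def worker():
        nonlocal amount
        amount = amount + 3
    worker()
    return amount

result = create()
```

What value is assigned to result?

Step 1: create() sets amount = 38.
Step 2: worker() uses nonlocal to modify amount in create's scope: amount = 38 + 3 = 41.
Step 3: create() returns the modified amount = 41

The answer is 41.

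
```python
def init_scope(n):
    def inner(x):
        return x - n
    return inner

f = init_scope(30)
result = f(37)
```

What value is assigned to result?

Step 1: init_scope(30) creates a closure capturing n = 30.
Step 2: f(37) computes 37 - 30 = 7.
Step 3: result = 7

The answer is 7.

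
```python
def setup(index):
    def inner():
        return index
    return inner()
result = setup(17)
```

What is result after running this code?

Step 1: setup(17) binds parameter index = 17.
Step 2: inner() looks up index in enclosing scope and finds the parameter index = 17.
Step 3: result = 17

The answer is 17.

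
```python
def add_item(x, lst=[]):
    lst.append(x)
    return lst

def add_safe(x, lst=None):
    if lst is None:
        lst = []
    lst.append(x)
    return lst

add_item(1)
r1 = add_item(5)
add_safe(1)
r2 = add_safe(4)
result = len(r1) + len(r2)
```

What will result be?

Step 1: add_item shares mutable default: after 2 calls, lst = [1, 5], len = 2.
Step 2: add_safe creates fresh list each time: r2 = [4], len = 1.
Step 3: result = 2 + 1 = 3

The answer is 3.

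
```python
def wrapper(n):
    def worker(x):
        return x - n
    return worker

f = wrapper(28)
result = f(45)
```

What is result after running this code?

Step 1: wrapper(28) creates a closure capturing n = 28.
Step 2: f(45) computes 45 - 28 = 17.
Step 3: result = 17

The answer is 17.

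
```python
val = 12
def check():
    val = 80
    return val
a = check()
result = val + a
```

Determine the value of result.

Step 1: Global val = 12. check() returns local val = 80.
Step 2: a = 80. Global val still = 12.
Step 3: result = 12 + 80 = 92

The answer is 92.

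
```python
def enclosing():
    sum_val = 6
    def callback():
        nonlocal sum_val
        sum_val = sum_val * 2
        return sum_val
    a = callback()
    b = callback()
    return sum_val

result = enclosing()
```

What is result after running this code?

Step 1: sum_val starts at 6.
Step 2: First callback(): sum_val = 6 * 2 = 12.
Step 3: Second callback(): sum_val = 12 * 2 = 24.
Step 4: result = 24

The answer is 24.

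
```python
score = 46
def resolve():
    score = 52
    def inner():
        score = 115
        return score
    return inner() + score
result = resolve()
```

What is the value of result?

Step 1: resolve() has local score = 52. inner() has local score = 115.
Step 2: inner() returns its local score = 115.
Step 3: resolve() returns 115 + its own score (52) = 167

The answer is 167.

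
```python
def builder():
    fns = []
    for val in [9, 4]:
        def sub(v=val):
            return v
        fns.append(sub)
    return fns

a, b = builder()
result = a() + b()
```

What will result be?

Step 1: Default argument v=val captures val at each iteration.
Step 2: a() returns 9 (captured at first iteration), b() returns 4 (captured at second).
Step 3: result = 9 + 4 = 13

The answer is 13.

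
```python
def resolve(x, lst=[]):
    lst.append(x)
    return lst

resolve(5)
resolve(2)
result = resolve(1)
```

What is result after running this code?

Step 1: Mutable default argument gotcha! The list [] is created once.
Step 2: Each call appends to the SAME list: [5], [5, 2], [5, 2, 1].
Step 3: result = [5, 2, 1]

The answer is [5, 2, 1].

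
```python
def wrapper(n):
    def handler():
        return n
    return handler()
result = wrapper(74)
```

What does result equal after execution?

Step 1: wrapper(74) binds parameter n = 74.
Step 2: handler() looks up n in enclosing scope and finds the parameter n = 74.
Step 3: result = 74

The answer is 74.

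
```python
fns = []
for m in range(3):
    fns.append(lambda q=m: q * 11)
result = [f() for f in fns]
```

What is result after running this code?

Step 1: Default arg q=m captures m at each iteration.
Step 2: fns[k] has q defaulting to k, returns k * 11.
Step 3: result = [0, 11, 22]

The answer is [0, 11, 22].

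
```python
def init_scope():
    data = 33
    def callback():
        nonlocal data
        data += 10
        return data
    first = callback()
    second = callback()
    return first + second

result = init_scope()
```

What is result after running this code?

Step 1: data starts at 33.
Step 2: First call: data = 33 + 10 = 43, returns 43.
Step 3: Second call: data = 43 + 10 = 53, returns 53.
Step 4: result = 43 + 53 = 96

The answer is 96.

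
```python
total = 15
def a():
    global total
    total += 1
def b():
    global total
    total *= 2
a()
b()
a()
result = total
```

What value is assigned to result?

Step 1: total = 15.
Step 2: a(): total = 15 + 1 = 16.
Step 3: b(): total = 16 * 2 = 32.
Step 4: a(): total = 32 + 1 = 33

The answer is 33.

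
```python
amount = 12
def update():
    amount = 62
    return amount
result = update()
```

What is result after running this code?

Step 1: Global amount = 12.
Step 2: update() creates local amount = 62, shadowing the global.
Step 3: Returns local amount = 62. result = 62

The answer is 62.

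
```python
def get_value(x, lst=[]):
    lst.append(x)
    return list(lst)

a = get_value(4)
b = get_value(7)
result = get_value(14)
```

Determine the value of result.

Step 1: Default list is shared. list() creates copies for return values.
Step 2: Internal list grows: [4] -> [4, 7] -> [4, 7, 14].
Step 3: result = [4, 7, 14]

The answer is [4, 7, 14].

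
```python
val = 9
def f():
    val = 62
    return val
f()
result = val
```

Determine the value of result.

Step 1: val = 9 globally.
Step 2: f() creates a LOCAL val = 62 (no global keyword!).
Step 3: The global val is unchanged. result = 9

The answer is 9.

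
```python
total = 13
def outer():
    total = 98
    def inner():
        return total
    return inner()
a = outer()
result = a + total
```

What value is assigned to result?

Step 1: outer() has local total = 98. inner() reads from enclosing.
Step 2: outer() returns 98. Global total = 13 unchanged.
Step 3: result = 98 + 13 = 111

The answer is 111.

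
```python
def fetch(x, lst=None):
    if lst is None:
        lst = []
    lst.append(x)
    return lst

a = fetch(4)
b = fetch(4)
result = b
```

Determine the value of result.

Step 1: None default with guard creates a NEW list each call.
Step 2: a = [4] (fresh list). b = [4] (another fresh list).
Step 3: result = [4] (this is the fix for mutable default)

The answer is [4].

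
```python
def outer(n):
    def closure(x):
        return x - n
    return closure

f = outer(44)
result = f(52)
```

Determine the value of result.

Step 1: outer(44) creates a closure capturing n = 44.
Step 2: f(52) computes 52 - 44 = 8.
Step 3: result = 8

The answer is 8.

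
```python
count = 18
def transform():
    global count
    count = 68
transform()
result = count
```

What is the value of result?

Step 1: count = 18 globally.
Step 2: transform() declares global count and sets it to 68.
Step 3: After transform(), global count = 68. result = 68

The answer is 68.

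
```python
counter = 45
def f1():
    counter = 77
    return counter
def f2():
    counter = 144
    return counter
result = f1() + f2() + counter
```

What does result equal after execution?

Step 1: Each function shadows global counter with its own local.
Step 2: f1() returns 77, f2() returns 144.
Step 3: Global counter = 45 is unchanged. result = 77 + 144 + 45 = 266

The answer is 266.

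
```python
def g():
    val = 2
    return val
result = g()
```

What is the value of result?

Step 1: g() defines val = 2 in its local scope.
Step 2: return val finds the local variable val = 2.
Step 3: result = 2

The answer is 2.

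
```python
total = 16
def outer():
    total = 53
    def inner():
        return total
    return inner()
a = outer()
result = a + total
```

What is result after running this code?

Step 1: outer() has local total = 53. inner() reads from enclosing.
Step 2: outer() returns 53. Global total = 16 unchanged.
Step 3: result = 53 + 16 = 69

The answer is 69.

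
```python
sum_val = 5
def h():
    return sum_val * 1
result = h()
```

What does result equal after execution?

Step 1: sum_val = 5 is defined globally.
Step 2: h() looks up sum_val from global scope = 5, then computes 5 * 1 = 5.
Step 3: result = 5

The answer is 5.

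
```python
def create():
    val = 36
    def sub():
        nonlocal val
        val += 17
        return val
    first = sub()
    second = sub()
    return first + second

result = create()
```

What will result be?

Step 1: val starts at 36.
Step 2: First call: val = 36 + 17 = 53, returns 53.
Step 3: Second call: val = 53 + 17 = 70, returns 70.
Step 4: result = 53 + 70 = 123

The answer is 123.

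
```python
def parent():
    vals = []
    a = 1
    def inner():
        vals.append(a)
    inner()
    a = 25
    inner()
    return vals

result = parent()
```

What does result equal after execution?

Step 1: a = 1. inner() appends current a to vals.
Step 2: First inner(): appends 1. Then a = 25.
Step 3: Second inner(): appends 25 (closure sees updated a). result = [1, 25]

The answer is [1, 25].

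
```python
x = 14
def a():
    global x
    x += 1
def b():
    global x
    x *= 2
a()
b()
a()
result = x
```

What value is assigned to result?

Step 1: x = 14.
Step 2: a(): x = 14 + 1 = 15.
Step 3: b(): x = 15 * 2 = 30.
Step 4: a(): x = 30 + 1 = 31

The answer is 31.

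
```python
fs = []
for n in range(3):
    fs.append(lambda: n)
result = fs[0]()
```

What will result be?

Step 1: The loop creates 3 lambdas, all referencing the same variable n.
Step 2: After the loop, n = 2 (final value).
Step 3: fs[0]() looks up n at call time and finds 2. This is the late binding gotcha. result = 2

The answer is 2.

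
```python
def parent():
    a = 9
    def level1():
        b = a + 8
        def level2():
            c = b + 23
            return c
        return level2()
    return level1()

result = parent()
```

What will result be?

Step 1: a = 9. b = a + 8 = 17.
Step 2: c = b + 23 = 17 + 23 = 40.
Step 3: result = 40

The answer is 40.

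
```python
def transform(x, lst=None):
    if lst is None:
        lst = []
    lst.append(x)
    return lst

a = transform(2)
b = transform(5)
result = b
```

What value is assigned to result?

Step 1: None default with guard creates a NEW list each call.
Step 2: a = [2] (fresh list). b = [5] (another fresh list).
Step 3: result = [5] (this is the fix for mutable default)

The answer is [5].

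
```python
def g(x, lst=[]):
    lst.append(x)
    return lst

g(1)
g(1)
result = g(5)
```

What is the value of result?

Step 1: Mutable default argument gotcha! The list [] is created once.
Step 2: Each call appends to the SAME list: [1], [1, 1], [1, 1, 5].
Step 3: result = [1, 1, 5]

The answer is [1, 1, 5].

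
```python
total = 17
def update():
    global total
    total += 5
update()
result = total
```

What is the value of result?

Step 1: total = 17 globally.
Step 2: update() modifies global total: total += 5 = 22.
Step 3: result = 22

The answer is 22.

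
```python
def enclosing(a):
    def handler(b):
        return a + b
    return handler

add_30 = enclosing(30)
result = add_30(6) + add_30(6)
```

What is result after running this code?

Step 1: add_30 captures a = 30.
Step 2: add_30(6) = 30 + 6 = 36, called twice.
Step 3: result = 36 + 36 = 72

The answer is 72.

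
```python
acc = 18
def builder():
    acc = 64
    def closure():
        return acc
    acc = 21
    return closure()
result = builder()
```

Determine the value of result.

Step 1: builder() sets acc = 64, then later acc = 21.
Step 2: closure() is called after acc is reassigned to 21. Closures capture variables by reference, not by value.
Step 3: result = 21

The answer is 21.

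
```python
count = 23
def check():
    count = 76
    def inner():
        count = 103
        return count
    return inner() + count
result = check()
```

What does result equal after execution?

Step 1: check() has local count = 76. inner() has local count = 103.
Step 2: inner() returns its local count = 103.
Step 3: check() returns 103 + its own count (76) = 179

The answer is 179.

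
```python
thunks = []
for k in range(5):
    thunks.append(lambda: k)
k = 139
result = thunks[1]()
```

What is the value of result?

Step 1: Lambdas capture the variable k by reference, not by value.
Step 2: After the loop, k is reassigned to 139.
Step 3: thunks[1]() looks up the current k = 139. result = 139

The answer is 139.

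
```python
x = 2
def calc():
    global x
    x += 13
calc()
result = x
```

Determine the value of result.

Step 1: x = 2 globally.
Step 2: calc() modifies global x: x += 13 = 15.
Step 3: result = 15

The answer is 15.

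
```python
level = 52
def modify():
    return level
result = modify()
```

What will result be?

Step 1: level = 52 is defined in the global scope.
Step 2: modify() looks up level. No local level exists, so Python checks the global scope via LEGB rule and finds level = 52.
Step 3: result = 52

The answer is 52.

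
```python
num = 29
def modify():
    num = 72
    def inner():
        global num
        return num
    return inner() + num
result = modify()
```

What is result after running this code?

Step 1: Global num = 29. modify() shadows with local num = 72.
Step 2: inner() uses global keyword, so inner() returns global num = 29.
Step 3: modify() returns 29 + 72 = 101

The answer is 101.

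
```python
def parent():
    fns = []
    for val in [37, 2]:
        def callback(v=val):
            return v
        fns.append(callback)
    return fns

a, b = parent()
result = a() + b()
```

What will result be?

Step 1: Default argument v=val captures val at each iteration.
Step 2: a() returns 37 (captured at first iteration), b() returns 2 (captured at second).
Step 3: result = 37 + 2 = 39

The answer is 39.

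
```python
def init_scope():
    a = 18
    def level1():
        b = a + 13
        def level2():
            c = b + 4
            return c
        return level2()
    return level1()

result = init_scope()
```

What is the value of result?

Step 1: a = 18. b = a + 13 = 31.
Step 2: c = b + 4 = 31 + 4 = 35.
Step 3: result = 35

The answer is 35.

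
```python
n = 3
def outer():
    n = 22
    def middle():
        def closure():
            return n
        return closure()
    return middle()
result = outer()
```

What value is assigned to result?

Step 1: outer() defines n = 22. middle() and closure() have no local n.
Step 2: closure() checks local (none), enclosing middle() (none), enclosing outer() and finds n = 22.
Step 3: result = 22

The answer is 22.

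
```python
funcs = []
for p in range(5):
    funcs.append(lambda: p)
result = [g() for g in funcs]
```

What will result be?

Step 1: All 5 lambdas share the same variable p.
Step 2: After the loop, p = 4.
Step 3: Each call returns 4. result = [4, 4, 4, 4, 4]

The answer is [4, 4, 4, 4, 4].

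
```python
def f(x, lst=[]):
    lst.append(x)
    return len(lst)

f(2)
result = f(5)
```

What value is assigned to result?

Step 1: Mutable default list persists between calls.
Step 2: First call: lst = [2], len = 1. Second call: lst = [2, 5], len = 2.
Step 3: result = 2

The answer is 2.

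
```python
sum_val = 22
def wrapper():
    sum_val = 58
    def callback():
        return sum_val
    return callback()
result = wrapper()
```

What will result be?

Step 1: sum_val = 22 globally, but wrapper() defines sum_val = 58 locally.
Step 2: callback() looks up sum_val. Not in local scope, so checks enclosing scope (wrapper) and finds sum_val = 58.
Step 3: result = 58

The answer is 58.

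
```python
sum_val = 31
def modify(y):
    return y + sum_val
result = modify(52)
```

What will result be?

Step 1: sum_val = 31 is defined globally.
Step 2: modify(52) uses parameter y = 52 and looks up sum_val from global scope = 31.
Step 3: result = 52 + 31 = 83

The answer is 83.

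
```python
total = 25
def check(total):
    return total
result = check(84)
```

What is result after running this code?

Step 1: Global total = 25.
Step 2: check(84) takes parameter total = 84, which shadows the global.
Step 3: result = 84

The answer is 84.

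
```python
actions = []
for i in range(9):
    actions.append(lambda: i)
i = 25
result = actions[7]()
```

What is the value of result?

Step 1: Lambdas capture the variable i by reference, not by value.
Step 2: After the loop, i is reassigned to 25.
Step 3: actions[7]() looks up the current i = 25. result = 25

The answer is 25.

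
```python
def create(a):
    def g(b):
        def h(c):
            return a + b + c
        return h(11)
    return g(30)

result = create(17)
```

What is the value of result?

Step 1: a = 17, b = 30, c = 11 across three nested scopes.
Step 2: h() accesses all three via LEGB rule.
Step 3: result = 17 + 30 + 11 = 58

The answer is 58.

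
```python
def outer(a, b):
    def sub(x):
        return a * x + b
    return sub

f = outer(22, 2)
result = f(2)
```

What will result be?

Step 1: outer(22, 2) captures a = 22, b = 2.
Step 2: f(2) computes 22 * 2 + 2 = 46.
Step 3: result = 46

The answer is 46.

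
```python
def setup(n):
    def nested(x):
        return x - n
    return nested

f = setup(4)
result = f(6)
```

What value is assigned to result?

Step 1: setup(4) creates a closure capturing n = 4.
Step 2: f(6) computes 6 - 4 = 2.
Step 3: result = 2

The answer is 2.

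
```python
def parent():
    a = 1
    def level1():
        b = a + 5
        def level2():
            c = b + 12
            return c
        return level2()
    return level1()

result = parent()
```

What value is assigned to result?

Step 1: a = 1. b = a + 5 = 6.
Step 2: c = b + 12 = 6 + 12 = 18.
Step 3: result = 18

The answer is 18.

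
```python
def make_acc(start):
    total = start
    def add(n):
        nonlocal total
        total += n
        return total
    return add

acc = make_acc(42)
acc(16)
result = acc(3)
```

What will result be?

Step 1: make_acc(42) creates closure with total = 42.
Step 2: First acc(16): total = 42 + 16 = 58.
Step 3: Second acc(3): total = 58 + 3 = 61. result = 61

The answer is 61.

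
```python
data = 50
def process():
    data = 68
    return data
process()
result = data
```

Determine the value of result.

Step 1: Global data = 50.
Step 2: process() creates local data = 68 (shadow, not modification).
Step 3: After process() returns, global data is unchanged. result = 50

The answer is 50.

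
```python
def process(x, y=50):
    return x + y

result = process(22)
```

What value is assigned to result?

Step 1: process(22) uses default y = 50.
Step 2: Returns 22 + 50 = 72.
Step 3: result = 72

The answer is 72.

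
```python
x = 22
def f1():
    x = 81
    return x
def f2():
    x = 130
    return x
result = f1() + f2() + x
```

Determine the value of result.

Step 1: Each function shadows global x with its own local.
Step 2: f1() returns 81, f2() returns 130.
Step 3: Global x = 22 is unchanged. result = 81 + 130 + 22 = 233

The answer is 233.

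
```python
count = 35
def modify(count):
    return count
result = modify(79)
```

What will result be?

Step 1: Global count = 35.
Step 2: modify(79) takes parameter count = 79, which shadows the global.
Step 3: result = 79

The answer is 79.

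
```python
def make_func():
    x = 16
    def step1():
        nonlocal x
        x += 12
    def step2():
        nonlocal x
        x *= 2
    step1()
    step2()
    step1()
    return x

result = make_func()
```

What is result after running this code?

Step 1: x = 16.
Step 2: step1(): x = 16 + 12 = 28.
Step 3: step2(): x = 28 * 2 = 56.
Step 4: step1(): x = 56 + 12 = 68. result = 68

The answer is 68.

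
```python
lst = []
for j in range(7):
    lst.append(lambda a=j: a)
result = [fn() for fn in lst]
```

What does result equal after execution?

Step 1: Default arg a=j captures j at each iteration.
Step 2: Each lambda has its own default: 0, 1, ..., 6.
Step 3: result = [0, 1, 2, 3, 4, 5, 6]

The answer is [0, 1, 2, 3, 4, 5, 6].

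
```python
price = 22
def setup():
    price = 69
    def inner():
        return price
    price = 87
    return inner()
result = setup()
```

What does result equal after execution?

Step 1: setup() sets price = 69, then later price = 87.
Step 2: inner() is called after price is reassigned to 87. Closures capture variables by reference, not by value.
Step 3: result = 87

The answer is 87.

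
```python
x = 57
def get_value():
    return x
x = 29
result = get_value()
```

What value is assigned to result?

Step 1: x is first set to 57, then reassigned to 29.
Step 2: get_value() is called after the reassignment, so it looks up the current global x = 29.
Step 3: result = 29

The answer is 29.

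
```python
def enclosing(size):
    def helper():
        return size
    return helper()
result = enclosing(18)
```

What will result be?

Step 1: enclosing(18) binds parameter size = 18.
Step 2: helper() looks up size in enclosing scope and finds the parameter size = 18.
Step 3: result = 18

The answer is 18.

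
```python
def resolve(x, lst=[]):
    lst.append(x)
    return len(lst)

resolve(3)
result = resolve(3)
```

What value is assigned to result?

Step 1: Mutable default list persists between calls.
Step 2: First call: lst = [3], len = 1. Second call: lst = [3, 3], len = 2.
Step 3: result = 2

The answer is 2.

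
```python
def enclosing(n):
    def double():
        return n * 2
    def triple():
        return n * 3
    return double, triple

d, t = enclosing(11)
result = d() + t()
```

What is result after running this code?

Step 1: Both closures capture the same n = 11.
Step 2: d() = 11 * 2 = 22, t() = 11 * 3 = 33.
Step 3: result = 22 + 33 = 55

The answer is 55.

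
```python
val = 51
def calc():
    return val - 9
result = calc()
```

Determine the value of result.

Step 1: val = 51 is defined globally.
Step 2: calc() looks up val from global scope = 51, then computes 51 - 9 = 42.
Step 3: result = 42

The answer is 42.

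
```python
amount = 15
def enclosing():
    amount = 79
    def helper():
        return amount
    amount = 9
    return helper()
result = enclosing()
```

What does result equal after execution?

Step 1: enclosing() sets amount = 79, then later amount = 9.
Step 2: helper() is called after amount is reassigned to 9. Closures capture variables by reference, not by value.
Step 3: result = 9

The answer is 9.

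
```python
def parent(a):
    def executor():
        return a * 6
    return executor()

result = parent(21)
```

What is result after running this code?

Step 1: parent(21) binds parameter a = 21.
Step 2: executor() accesses a = 21 from enclosing scope.
Step 3: result = 21 * 6 = 126

The answer is 126.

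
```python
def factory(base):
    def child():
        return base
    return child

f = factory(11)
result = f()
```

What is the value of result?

Step 1: factory(11) creates closure capturing base = 11.
Step 2: f() returns the captured base = 11.
Step 3: result = 11

The answer is 11.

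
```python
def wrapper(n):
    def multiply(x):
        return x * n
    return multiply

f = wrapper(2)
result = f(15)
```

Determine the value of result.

Step 1: wrapper(2) returns multiply closure with n = 2.
Step 2: f(15) computes 15 * 2 = 30.
Step 3: result = 30

The answer is 30.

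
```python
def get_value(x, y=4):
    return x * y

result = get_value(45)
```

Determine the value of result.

Step 1: get_value(45) uses default y = 4.
Step 2: Returns 45 * 4 = 180.
Step 3: result = 180

The answer is 180.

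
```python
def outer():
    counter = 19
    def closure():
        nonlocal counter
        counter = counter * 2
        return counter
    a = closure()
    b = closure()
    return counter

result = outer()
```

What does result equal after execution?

Step 1: counter starts at 19.
Step 2: First closure(): counter = 19 * 2 = 38.
Step 3: Second closure(): counter = 38 * 2 = 76.
Step 4: result = 76

The answer is 76.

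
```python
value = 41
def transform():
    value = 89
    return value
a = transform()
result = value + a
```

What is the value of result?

Step 1: Global value = 41. transform() returns local value = 89.
Step 2: a = 89. Global value still = 41.
Step 3: result = 41 + 89 = 130

The answer is 130.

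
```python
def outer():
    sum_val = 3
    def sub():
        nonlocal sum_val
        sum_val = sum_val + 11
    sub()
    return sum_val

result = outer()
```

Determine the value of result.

Step 1: outer() sets sum_val = 3.
Step 2: sub() uses nonlocal to modify sum_val in outer's scope: sum_val = 3 + 11 = 14.
Step 3: outer() returns the modified sum_val = 14

The answer is 14.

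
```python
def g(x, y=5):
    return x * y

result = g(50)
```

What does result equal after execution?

Step 1: g(50) uses default y = 5.
Step 2: Returns 50 * 5 = 250.
Step 3: result = 250

The answer is 250.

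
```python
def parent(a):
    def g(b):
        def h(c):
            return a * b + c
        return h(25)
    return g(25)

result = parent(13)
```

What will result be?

Step 1: a = 13, b = 25, c = 25.
Step 2: h() computes a * b + c = 13 * 25 + 25 = 350.
Step 3: result = 350

The answer is 350.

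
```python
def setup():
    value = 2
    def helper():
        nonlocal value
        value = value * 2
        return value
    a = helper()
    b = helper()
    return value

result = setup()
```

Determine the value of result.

Step 1: value starts at 2.
Step 2: First helper(): value = 2 * 2 = 4.
Step 3: Second helper(): value = 4 * 2 = 8.
Step 4: result = 8

The answer is 8.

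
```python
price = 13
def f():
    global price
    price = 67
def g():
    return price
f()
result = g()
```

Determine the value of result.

Step 1: price = 13.
Step 2: f() sets global price = 67.
Step 3: g() reads global price = 67. result = 67

The answer is 67.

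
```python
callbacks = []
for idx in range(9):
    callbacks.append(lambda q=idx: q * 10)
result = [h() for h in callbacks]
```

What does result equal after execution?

Step 1: Default arg q=idx captures idx at each iteration.
Step 2: callbacks[k] has q defaulting to k, returns k * 10.
Step 3: result = [0, 10, 20, 30, 40, 50, 60, 70, 80]

The answer is [0, 10, 20, 30, 40, 50, 60, 70, 80].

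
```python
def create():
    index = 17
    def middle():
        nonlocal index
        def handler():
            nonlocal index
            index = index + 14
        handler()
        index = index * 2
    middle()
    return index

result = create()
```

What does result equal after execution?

Step 1: index = 17.
Step 2: handler() adds 14: index = 17 + 14 = 31.
Step 3: middle() doubles: index = 31 * 2 = 62.
Step 4: result = 62

The answer is 62.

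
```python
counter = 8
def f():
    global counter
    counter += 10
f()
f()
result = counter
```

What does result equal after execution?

Step 1: counter = 8.
Step 2: First f(): counter = 8 + 10 = 18.
Step 3: Second f(): counter = 18 + 10 = 28. result = 28

The answer is 28.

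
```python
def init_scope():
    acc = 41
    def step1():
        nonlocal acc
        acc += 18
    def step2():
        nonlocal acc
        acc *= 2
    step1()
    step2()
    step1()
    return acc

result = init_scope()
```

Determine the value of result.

Step 1: acc = 41.
Step 2: step1(): acc = 41 + 18 = 59.
Step 3: step2(): acc = 59 * 2 = 118.
Step 4: step1(): acc = 118 + 18 = 136. result = 136

The answer is 136.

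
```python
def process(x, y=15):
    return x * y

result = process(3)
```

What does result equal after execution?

Step 1: process(3) uses default y = 15.
Step 2: Returns 3 * 15 = 45.
Step 3: result = 45

The answer is 45.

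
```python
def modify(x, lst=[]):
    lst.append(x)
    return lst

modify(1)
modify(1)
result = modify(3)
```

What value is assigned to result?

Step 1: Mutable default argument gotcha! The list [] is created once.
Step 2: Each call appends to the SAME list: [1], [1, 1], [1, 1, 3].
Step 3: result = [1, 1, 3]

The answer is [1, 1, 3].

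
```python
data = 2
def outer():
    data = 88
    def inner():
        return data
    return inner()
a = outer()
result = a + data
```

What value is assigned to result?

Step 1: outer() has local data = 88. inner() reads from enclosing.
Step 2: outer() returns 88. Global data = 2 unchanged.
Step 3: result = 88 + 2 = 90

The answer is 90.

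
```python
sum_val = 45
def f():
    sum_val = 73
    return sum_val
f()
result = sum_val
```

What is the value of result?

Step 1: sum_val = 45 globally.
Step 2: f() creates a LOCAL sum_val = 73 (no global keyword!).
Step 3: The global sum_val is unchanged. result = 45

The answer is 45.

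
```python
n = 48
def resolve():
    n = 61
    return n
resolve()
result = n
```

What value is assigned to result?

Step 1: Global n = 48.
Step 2: resolve() creates local n = 61 (shadow, not modification).
Step 3: After resolve() returns, global n is unchanged. result = 48

The answer is 48.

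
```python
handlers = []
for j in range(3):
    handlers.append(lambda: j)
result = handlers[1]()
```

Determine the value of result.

Step 1: The loop creates 3 lambdas, all referencing the same variable j.
Step 2: After the loop, j = 2 (final value).
Step 3: handlers[1]() looks up j at call time and finds 2. This is the late binding gotcha. result = 2

The answer is 2.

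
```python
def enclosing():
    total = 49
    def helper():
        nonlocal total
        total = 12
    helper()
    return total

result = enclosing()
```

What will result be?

Step 1: enclosing() sets total = 49.
Step 2: helper() uses nonlocal to reassign total = 12.
Step 3: result = 12

The answer is 12.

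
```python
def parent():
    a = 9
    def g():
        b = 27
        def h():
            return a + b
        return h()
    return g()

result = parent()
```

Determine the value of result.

Step 1: parent() defines a = 9. g() defines b = 27.
Step 2: h() accesses both from enclosing scopes: a = 9, b = 27.
Step 3: result = 9 + 27 = 36

The answer is 36.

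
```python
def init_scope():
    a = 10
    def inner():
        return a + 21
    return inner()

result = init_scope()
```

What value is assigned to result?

Step 1: init_scope() defines a = 10.
Step 2: inner() reads a = 10 from enclosing scope, returns 10 + 21 = 31.
Step 3: result = 31

The answer is 31.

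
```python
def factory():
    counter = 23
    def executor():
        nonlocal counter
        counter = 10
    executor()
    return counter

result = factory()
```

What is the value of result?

Step 1: factory() sets counter = 23.
Step 2: executor() uses nonlocal to reassign counter = 10.
Step 3: result = 10

The answer is 10.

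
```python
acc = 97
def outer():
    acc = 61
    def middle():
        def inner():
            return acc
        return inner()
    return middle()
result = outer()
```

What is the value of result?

Step 1: outer() defines acc = 61. middle() and inner() have no local acc.
Step 2: inner() checks local (none), enclosing middle() (none), enclosing outer() and finds acc = 61.
Step 3: result = 61

The answer is 61.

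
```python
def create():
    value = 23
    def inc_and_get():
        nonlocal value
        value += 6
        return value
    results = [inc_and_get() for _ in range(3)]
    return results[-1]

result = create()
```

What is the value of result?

Step 1: value = 23.
Step 2: Three calls to inc_and_get(), each adding 6.
Step 3: Last value = 23 + 6 * 3 = 41

The answer is 41.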